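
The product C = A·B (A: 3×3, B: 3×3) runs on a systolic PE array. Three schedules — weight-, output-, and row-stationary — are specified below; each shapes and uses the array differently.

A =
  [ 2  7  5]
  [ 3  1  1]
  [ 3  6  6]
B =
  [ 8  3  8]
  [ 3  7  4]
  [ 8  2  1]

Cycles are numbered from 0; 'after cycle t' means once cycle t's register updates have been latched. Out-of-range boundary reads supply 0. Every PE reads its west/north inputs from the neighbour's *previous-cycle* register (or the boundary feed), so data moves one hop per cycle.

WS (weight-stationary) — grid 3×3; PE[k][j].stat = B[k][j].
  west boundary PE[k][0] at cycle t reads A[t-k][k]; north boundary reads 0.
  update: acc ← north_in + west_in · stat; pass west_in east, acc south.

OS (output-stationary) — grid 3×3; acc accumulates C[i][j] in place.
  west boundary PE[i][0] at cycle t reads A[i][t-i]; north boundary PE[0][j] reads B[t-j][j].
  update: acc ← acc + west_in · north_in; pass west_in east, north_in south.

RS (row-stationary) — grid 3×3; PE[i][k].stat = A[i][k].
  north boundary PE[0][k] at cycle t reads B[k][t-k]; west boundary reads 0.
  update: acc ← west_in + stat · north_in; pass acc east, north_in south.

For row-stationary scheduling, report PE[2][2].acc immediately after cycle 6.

RS (3×3). Following PE[2][2] plus its west/north inputs:
  @0  [1,2]  acc 0  |  →0  ↓0
  @0  [2,1]  acc 0  |  →0  ↓0
  @0  [2,2]  acc 0  |  →0  ↓0
  @1  [1,2]  acc 0  |  →0  ↓0
  @1  [2,1]  acc 0  |  →0  ↓0
  @1  [2,2]  acc 0  |  →0  ↓0
  @2  [1,2]  acc 0  |  →0  ↓0
  @2  [2,1]  acc 0  |  →0  ↓0
  @2  [2,2]  acc 0  |  →0  ↓0
  @3  [1,2]  acc 35  |  →35  ↓8
  @3  [2,1]  acc 42  |  →42  ↓3
  @3  [2,2]  acc 0  |  →0  ↓0
  @4  [1,2]  acc 18  |  →18  ↓2
  @4  [2,1]  acc 51  |  →51  ↓7
  @4  [2,2]  acc 90  |  →90  ↓8
  @5  [1,2]  acc 29  |  →29  ↓1
  @5  [2,1]  acc 48  |  →48  ↓4
  @5  [2,2]  acc 63  |  →63  ↓2
  @6  [1,2]  acc 0  |  →0  ↓0
  @6  [2,1]  acc 0  |  →0  ↓0
  @6  [2,2]  acc 54  |  →54  ↓1

PE[2][2].acc = 54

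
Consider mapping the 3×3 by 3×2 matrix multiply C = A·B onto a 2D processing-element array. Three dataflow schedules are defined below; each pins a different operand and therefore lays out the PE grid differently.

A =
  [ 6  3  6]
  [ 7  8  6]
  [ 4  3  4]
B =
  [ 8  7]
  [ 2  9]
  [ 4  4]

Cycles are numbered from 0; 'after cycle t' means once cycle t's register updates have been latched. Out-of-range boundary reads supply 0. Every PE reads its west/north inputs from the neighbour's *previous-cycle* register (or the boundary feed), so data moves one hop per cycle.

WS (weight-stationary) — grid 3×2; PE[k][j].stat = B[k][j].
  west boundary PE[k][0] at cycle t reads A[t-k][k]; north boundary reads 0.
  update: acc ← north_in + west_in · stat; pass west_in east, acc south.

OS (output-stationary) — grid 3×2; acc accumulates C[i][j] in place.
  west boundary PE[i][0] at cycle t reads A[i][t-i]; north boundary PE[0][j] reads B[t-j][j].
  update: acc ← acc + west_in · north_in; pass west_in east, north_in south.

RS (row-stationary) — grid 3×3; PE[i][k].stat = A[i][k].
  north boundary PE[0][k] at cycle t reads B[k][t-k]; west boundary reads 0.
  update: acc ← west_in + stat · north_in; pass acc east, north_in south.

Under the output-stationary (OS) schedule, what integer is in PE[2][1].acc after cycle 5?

OS on a 3×2 grid — tracing PE[2][1] and its feeders:
  [0] (1,1) acc=0 (h:0 v:0)
  [0] (2,0) acc=0 (h:0 v:0)
  [0] (2,1) acc=0 (h:0 v:0)
  [1] (1,1) acc=0 (h:0 v:0)
  [1] (2,0) acc=0 (h:0 v:0)
  [1] (2,1) acc=0 (h:0 v:0)
  [2] (1,1) acc=49 (h:7 v:7)
  [2] (2,0) acc=32 (h:4 v:8)
  [2] (2,1) acc=0 (h:0 v:0)
  [3] (1,1) acc=121 (h:8 v:9)
  [3] (2,0) acc=38 (h:3 v:2)
  [3] (2,1) acc=28 (h:4 v:7)
  [4] (1,1) acc=145 (h:6 v:4)
  [4] (2,0) acc=54 (h:4 v:4)
  [4] (2,1) acc=55 (h:3 v:9)
  [5] (1,1) acc=145 (h:0 v:0)
  [5] (2,0) acc=54 (h:0 v:0)
  [5] (2,1) acc=71 (h:4 v:4)

PE[2][1].acc = 71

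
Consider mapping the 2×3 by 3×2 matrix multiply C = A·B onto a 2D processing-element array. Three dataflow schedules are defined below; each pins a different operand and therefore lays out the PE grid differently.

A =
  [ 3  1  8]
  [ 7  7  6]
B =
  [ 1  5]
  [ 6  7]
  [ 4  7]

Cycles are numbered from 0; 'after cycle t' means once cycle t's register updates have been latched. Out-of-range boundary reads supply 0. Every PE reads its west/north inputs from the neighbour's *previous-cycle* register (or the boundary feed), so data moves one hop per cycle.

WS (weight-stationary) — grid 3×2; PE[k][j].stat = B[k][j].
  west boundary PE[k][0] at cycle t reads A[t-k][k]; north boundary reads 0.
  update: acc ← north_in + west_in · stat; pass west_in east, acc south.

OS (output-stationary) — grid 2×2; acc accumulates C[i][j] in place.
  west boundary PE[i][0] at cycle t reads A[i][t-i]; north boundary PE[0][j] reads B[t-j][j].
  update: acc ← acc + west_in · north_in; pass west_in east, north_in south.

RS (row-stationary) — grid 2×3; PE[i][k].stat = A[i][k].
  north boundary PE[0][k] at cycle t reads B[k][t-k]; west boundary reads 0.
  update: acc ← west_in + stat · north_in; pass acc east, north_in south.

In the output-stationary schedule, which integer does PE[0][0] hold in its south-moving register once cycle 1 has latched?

OS 2×2: PE[0][0] cycle-by-cycle (with neighbour feeds):
  cycle 0: PE[0][0] → acc 3, east 3, south 1
  cycle 1: PE[0][0] → acc 9, east 1, south 6

register = 6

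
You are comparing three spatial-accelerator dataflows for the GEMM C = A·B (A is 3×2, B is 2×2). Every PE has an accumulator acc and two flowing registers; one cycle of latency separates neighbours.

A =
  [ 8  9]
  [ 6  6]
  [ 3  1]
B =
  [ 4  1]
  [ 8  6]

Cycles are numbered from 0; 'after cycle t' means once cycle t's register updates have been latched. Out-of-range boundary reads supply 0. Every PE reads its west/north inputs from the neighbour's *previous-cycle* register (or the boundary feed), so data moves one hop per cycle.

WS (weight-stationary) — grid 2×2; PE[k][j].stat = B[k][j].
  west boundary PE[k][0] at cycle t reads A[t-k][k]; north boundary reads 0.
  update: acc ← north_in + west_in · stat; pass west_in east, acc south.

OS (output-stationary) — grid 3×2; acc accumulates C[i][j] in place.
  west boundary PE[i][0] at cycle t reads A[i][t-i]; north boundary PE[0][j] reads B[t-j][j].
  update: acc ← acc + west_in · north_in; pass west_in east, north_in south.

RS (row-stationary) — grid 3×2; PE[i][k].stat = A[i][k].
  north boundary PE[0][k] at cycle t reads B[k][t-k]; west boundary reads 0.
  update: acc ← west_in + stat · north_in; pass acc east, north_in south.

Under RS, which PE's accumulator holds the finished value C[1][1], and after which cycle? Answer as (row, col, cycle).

RS: C[1][1] accumulates in PE[1][1]:
  t=0 PE[1][1]: acc=0 h=0 v=0
  t=1 PE[1][1]: acc=0 h=0 v=0
  t=2 PE[1][1]: acc=72 h=72 v=8
  t=3 PE[1][1]: acc=42 h=42 v=6

(row, col, cycle) = (1, 1, 3)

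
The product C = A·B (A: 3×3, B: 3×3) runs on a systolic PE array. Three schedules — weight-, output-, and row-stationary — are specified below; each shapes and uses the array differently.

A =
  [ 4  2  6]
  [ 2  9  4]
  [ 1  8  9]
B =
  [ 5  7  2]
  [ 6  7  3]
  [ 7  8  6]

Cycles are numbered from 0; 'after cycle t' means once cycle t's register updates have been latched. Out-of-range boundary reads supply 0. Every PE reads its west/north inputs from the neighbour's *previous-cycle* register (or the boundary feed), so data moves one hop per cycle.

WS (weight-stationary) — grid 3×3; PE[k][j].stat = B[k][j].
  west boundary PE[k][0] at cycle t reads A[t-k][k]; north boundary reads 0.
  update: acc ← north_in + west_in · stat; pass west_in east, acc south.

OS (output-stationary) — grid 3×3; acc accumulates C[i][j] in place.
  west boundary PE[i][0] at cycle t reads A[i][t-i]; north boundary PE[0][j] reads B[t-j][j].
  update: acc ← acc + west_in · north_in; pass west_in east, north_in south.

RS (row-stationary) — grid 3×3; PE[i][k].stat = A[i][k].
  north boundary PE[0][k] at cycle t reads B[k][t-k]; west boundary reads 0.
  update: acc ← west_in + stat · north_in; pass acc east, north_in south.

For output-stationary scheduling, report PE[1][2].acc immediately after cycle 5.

OS 3×3: PE[1][2] cycle-by-cycle (with neighbour feeds):
  c0 r0c2: 0 / 0 / 0
  c0 r1c1: 0 / 0 / 0
  c0 r1c2: 0 / 0 / 0
  c1 r0c2: 0 / 0 / 0
  c1 r1c1: 0 / 0 / 0
  c1 r1c2: 0 / 0 / 0
  c2 r0c2: 8 / 4 / 2
  c2 r1c1: 14 / 2 / 7
  c2 r1c2: 0 / 0 / 0
  c3 r0c2: 14 / 2 / 3
  c3 r1c1: 77 / 9 / 7
  c3 r1c2: 4 / 2 / 2
  c4 r0c2: 50 / 6 / 6
  c4 r1c1: 109 / 4 / 8
  c4 r1c2: 31 / 9 / 3
  c5 r0c2: 50 / 0 / 0
  c5 r1c1: 109 / 0 / 0
  c5 r1c2: 55 / 4 / 6

PE[1][2].acc = 55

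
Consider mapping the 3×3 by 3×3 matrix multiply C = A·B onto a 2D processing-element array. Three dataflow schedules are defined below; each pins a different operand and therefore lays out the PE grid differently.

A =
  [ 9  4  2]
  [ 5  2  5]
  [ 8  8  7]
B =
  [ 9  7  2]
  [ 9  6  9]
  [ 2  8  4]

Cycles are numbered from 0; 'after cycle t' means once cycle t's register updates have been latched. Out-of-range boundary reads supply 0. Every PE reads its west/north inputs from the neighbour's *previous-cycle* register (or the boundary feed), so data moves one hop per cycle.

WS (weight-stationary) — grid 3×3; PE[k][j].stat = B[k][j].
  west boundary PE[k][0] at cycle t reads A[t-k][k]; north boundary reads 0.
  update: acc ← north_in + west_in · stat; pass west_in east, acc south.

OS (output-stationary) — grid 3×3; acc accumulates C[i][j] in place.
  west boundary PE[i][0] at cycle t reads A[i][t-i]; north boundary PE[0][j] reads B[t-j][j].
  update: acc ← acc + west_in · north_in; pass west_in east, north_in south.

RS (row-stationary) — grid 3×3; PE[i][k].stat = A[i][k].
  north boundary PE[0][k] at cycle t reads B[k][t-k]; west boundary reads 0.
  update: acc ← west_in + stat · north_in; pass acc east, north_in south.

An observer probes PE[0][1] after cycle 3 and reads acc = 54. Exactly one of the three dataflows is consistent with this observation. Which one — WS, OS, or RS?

dataflow = RS

Under WS (3×3), PE[0][1]:
  cycle 0: PE[0][1] → acc 0, east 0, south 0
  cycle 1: PE[0][1] → acc 63, east 9, south 63
  cycle 2: PE[0][1] → acc 35, east 5, south 35
  cycle 3: PE[0][1] → acc 56, east 8, south 56
Under OS (3×3), PE[0][1]:
  cycle 0: PE[0][1] → acc 0, east 0, south 0
  cycle 1: PE[0][1] → acc 63, east 9, south 7
  cycle 2: PE[0][1] → acc 87, east 4, south 6
  cycle 3: PE[0][1] → acc 103, east 2, south 8
Under RS (3×3), PE[0][1]:
  cycle 0: PE[0][1] → acc 0, east 0, south 0
  cycle 1: PE[0][1] → acc 117, east 117, south 9
  cycle 2: PE[0][1] → acc 87, east 87, south 6
  cycle 3: PE[0][1] → acc 54, east 54, south 9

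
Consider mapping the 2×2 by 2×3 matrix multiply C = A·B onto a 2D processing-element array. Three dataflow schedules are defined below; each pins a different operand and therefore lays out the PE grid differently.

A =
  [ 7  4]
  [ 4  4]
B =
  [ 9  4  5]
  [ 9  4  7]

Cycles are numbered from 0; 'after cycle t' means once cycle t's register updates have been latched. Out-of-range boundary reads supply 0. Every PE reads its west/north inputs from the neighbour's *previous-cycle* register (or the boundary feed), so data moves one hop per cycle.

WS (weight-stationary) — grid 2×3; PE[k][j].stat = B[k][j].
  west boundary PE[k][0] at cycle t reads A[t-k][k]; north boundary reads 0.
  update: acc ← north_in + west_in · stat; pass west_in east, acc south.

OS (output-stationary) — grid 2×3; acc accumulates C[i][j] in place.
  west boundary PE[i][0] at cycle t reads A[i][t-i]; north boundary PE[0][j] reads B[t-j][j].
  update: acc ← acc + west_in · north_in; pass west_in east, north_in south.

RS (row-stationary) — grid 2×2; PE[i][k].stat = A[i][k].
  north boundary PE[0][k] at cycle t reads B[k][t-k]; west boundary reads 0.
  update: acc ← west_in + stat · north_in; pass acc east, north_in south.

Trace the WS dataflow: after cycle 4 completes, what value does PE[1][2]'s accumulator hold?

PE[1][2].acc = 48

WS on a 2×3 grid — tracing PE[1][2] and its feeders:
  t=0 PE[0][2]: acc=0 h=0 v=0
  t=0 PE[1][1]: acc=0 h=0 v=0
  t=0 PE[1][2]: acc=0 h=0 v=0
  t=1 PE[0][2]: acc=0 h=0 v=0
  t=1 PE[1][1]: acc=0 h=0 v=0
  t=1 PE[1][2]: acc=0 h=0 v=0
  t=2 PE[0][2]: acc=35 h=7 v=35
  t=2 PE[1][1]: acc=44 h=4 v=44
  t=2 PE[1][2]: acc=0 h=0 v=0
  t=3 PE[0][2]: acc=20 h=4 v=20
  t=3 PE[1][1]: acc=32 h=4 v=32
  t=3 PE[1][2]: acc=63 h=4 v=63
  t=4 PE[0][2]: acc=0 h=0 v=0
  t=4 PE[1][1]: acc=0 h=0 v=0
  t=4 PE[1][2]: acc=48 h=4 v=48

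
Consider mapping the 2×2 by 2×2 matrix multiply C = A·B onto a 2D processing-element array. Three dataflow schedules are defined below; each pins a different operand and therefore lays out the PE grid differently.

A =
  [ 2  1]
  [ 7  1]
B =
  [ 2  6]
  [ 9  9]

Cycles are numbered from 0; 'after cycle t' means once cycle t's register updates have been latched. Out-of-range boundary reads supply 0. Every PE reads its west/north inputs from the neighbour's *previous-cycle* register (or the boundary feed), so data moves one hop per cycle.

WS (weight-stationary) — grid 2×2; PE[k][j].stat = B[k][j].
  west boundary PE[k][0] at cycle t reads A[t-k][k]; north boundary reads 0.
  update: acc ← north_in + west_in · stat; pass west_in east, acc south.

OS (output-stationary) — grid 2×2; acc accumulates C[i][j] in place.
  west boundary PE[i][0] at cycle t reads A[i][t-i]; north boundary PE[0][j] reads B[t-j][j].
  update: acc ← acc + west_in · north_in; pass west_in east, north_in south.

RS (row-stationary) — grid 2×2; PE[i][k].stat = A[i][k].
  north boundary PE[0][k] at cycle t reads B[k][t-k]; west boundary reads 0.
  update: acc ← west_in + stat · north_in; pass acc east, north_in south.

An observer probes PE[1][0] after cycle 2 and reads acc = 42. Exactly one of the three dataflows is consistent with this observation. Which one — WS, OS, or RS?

dataflow = RS

Under WS (2×2), PE[1][0]:
  t=0 PE[1][0]: acc=0 h=0 v=0
  t=1 PE[1][0]: acc=13 h=1 v=13
  t=2 PE[1][0]: acc=23 h=1 v=23
Under OS (2×2), PE[1][0]:
  t=0 PE[1][0]: acc=0 h=0 v=0
  t=1 PE[1][0]: acc=14 h=7 v=2
  t=2 PE[1][0]: acc=23 h=1 v=9
Under RS (2×2), PE[1][0]:
  t=0 PE[1][0]: acc=0 h=0 v=0
  t=1 PE[1][0]: acc=14 h=14 v=2
  t=2 PE[1][0]: acc=42 h=42 v=6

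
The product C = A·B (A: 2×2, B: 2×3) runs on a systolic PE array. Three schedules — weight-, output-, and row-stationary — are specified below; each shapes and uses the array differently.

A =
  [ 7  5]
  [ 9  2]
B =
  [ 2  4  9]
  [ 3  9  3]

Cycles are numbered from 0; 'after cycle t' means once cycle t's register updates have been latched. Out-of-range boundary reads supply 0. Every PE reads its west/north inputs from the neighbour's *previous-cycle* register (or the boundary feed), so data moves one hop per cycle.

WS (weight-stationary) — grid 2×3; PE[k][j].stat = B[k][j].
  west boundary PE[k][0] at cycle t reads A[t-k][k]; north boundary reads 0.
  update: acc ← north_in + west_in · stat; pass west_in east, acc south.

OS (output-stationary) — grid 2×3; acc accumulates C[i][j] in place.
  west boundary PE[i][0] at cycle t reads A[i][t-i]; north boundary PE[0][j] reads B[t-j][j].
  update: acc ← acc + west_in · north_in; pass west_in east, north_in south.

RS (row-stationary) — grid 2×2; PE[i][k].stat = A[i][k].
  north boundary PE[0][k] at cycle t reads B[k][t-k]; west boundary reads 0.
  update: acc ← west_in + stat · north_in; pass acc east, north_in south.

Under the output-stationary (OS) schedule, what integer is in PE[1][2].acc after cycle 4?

PE[1][2].acc = 87

OS 2×3: PE[1][2] cycle-by-cycle (with neighbour feeds):
  @0  [0,2]  acc 0  |  →0  ↓0
  @0  [1,1]  acc 0  |  →0  ↓0
  @0  [1,2]  acc 0  |  →0  ↓0
  @1  [0,2]  acc 0  |  →0  ↓0
  @1  [1,1]  acc 0  |  →0  ↓0
  @1  [1,2]  acc 0  |  →0  ↓0
  @2  [0,2]  acc 63  |  →7  ↓9
  @2  [1,1]  acc 36  |  →9  ↓4
  @2  [1,2]  acc 0  |  →0  ↓0
  @3  [0,2]  acc 78  |  →5  ↓3
  @3  [1,1]  acc 54  |  →2  ↓9
  @3  [1,2]  acc 81  |  →9  ↓9
  @4  [0,2]  acc 78  |  →0  ↓0
  @4  [1,1]  acc 54  |  →0  ↓0
  @4  [1,2]  acc 87  |  →2  ↓3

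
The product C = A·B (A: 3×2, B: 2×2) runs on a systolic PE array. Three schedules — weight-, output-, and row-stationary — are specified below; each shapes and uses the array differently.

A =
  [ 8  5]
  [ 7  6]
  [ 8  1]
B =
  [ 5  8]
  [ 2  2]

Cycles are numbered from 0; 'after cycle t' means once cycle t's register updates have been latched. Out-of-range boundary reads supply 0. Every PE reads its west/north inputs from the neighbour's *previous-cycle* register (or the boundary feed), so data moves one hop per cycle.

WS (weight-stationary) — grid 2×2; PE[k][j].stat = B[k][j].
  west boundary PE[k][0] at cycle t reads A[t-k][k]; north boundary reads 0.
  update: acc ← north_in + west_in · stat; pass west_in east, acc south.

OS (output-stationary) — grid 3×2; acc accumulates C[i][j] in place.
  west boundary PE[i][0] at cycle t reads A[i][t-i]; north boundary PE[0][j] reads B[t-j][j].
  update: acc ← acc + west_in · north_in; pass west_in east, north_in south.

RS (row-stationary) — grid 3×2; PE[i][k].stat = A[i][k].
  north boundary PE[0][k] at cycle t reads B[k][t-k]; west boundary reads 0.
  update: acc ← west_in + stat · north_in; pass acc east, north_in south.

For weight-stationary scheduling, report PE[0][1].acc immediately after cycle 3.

PE[0][1].acc = 64

WS (2×2). Following PE[0][1] plus its west/north inputs:
  @0  [0,0]  acc 40  |  →8  ↓40
  @0  [0,1]  acc 0  |  →0  ↓0
  @1  [0,0]  acc 35  |  →7  ↓35
  @1  [0,1]  acc 64  |  →8  ↓64
  @2  [0,0]  acc 40  |  →8  ↓40
  @2  [0,1]  acc 56  |  →7  ↓56
  @3  [0,0]  acc 0  |  →0  ↓0
  @3  [0,1]  acc 64  |  →8  ↓64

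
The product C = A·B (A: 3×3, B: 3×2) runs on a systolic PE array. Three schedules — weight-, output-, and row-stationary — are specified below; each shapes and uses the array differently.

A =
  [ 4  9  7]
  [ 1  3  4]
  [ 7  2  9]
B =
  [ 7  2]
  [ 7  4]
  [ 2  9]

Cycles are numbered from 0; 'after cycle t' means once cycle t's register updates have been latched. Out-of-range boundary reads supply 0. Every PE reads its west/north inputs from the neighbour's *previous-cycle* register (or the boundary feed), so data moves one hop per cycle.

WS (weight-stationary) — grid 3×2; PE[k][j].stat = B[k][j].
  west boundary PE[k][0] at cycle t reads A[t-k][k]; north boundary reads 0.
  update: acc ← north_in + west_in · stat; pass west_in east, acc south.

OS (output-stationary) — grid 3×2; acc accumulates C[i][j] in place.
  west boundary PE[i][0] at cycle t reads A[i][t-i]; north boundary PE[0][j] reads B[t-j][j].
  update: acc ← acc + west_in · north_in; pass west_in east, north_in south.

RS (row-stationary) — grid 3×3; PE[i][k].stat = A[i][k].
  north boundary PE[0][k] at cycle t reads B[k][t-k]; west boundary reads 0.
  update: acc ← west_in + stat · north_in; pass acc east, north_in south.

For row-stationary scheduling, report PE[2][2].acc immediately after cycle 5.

RS on a 3×3 grid — tracing PE[2][2] and its feeders:
  step 0 · PE1,2: acc=0; fwd→0 fwd↓0
  step 0 · PE2,1: acc=0; fwd→0 fwd↓0
  step 0 · PE2,2: acc=0; fwd→0 fwd↓0
  step 1 · PE1,2: acc=0; fwd→0 fwd↓0
  step 1 · PE2,1: acc=0; fwd→0 fwd↓0
  step 1 · PE2,2: acc=0; fwd→0 fwd↓0
  step 2 · PE1,2: acc=0; fwd→0 fwd↓0
  step 2 · PE2,1: acc=0; fwd→0 fwd↓0
  step 2 · PE2,2: acc=0; fwd→0 fwd↓0
  step 3 · PE1,2: acc=36; fwd→36 fwd↓2
  step 3 · PE2,1: acc=63; fwd→63 fwd↓7
  step 3 · PE2,2: acc=0; fwd→0 fwd↓0
  step 4 · PE1,2: acc=50; fwd→50 fwd↓9
  step 4 · PE2,1: acc=22; fwd→22 fwd↓4
  step 4 · PE2,2: acc=81; fwd→81 fwd↓2
  step 5 · PE1,2: acc=0; fwd→0 fwd↓0
  step 5 · PE2,1: acc=0; fwd→0 fwd↓0
  step 5 · PE2,2: acc=103; fwd→103 fwd↓9

PE[2][2].acc = 103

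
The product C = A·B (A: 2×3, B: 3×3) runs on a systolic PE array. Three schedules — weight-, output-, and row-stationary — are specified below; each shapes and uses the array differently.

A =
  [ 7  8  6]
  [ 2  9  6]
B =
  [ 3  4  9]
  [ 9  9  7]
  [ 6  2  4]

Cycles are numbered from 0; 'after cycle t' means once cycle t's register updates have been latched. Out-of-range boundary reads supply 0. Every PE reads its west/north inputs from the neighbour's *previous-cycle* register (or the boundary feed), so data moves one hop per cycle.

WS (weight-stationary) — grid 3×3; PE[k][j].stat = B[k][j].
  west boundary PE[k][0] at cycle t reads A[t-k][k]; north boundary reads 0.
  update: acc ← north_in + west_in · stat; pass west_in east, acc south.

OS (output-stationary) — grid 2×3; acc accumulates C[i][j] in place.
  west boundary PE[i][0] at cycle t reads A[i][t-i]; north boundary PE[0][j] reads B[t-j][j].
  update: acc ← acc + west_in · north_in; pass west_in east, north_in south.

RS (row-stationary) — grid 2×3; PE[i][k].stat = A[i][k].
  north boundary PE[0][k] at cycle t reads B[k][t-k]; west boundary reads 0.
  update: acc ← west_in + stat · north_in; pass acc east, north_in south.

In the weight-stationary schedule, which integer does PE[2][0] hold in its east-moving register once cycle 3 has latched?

register = 6

WS (3×3). Following PE[2][0] plus its west/north inputs:
  [0] (1,0) acc=0 (h:0 v:0)
  [0] (2,0) acc=0 (h:0 v:0)
  [1] (1,0) acc=93 (h:8 v:93)
  [1] (2,0) acc=0 (h:0 v:0)
  [2] (1,0) acc=87 (h:9 v:87)
  [2] (2,0) acc=129 (h:6 v:129)
  [3] (1,0) acc=0 (h:0 v:0)
  [3] (2,0) acc=123 (h:6 v:123)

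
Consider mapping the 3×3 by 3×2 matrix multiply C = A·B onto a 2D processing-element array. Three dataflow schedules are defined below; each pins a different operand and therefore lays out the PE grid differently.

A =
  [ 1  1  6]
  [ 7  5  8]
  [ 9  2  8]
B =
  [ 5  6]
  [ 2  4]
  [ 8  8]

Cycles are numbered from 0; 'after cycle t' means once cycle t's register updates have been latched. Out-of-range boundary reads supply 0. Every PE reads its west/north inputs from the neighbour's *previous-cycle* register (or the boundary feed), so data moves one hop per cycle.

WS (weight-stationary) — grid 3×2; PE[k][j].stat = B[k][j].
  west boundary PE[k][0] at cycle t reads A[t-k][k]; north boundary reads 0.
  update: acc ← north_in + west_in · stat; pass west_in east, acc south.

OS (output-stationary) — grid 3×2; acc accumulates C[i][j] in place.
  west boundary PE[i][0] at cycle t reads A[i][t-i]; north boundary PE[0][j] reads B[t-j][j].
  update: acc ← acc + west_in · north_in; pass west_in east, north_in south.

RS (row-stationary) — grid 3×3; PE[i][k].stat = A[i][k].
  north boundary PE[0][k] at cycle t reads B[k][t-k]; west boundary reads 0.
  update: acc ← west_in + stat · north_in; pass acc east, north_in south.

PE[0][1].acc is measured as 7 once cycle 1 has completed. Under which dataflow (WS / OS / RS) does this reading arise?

WS [3×2] PE[0][1] across cycles:
  0: (0,1).acc=0  regs=<0,0>
  1: (0,1).acc=6  regs=<1,6>
OS [3×2] PE[0][1] across cycles:
  0: (0,1).acc=0  regs=<0,0>
  1: (0,1).acc=6  regs=<1,6>
RS [3×3] PE[0][1] across cycles:
  0: (0,1).acc=0  regs=<0,0>
  1: (0,1).acc=7  regs=<7,2>

dataflow = RS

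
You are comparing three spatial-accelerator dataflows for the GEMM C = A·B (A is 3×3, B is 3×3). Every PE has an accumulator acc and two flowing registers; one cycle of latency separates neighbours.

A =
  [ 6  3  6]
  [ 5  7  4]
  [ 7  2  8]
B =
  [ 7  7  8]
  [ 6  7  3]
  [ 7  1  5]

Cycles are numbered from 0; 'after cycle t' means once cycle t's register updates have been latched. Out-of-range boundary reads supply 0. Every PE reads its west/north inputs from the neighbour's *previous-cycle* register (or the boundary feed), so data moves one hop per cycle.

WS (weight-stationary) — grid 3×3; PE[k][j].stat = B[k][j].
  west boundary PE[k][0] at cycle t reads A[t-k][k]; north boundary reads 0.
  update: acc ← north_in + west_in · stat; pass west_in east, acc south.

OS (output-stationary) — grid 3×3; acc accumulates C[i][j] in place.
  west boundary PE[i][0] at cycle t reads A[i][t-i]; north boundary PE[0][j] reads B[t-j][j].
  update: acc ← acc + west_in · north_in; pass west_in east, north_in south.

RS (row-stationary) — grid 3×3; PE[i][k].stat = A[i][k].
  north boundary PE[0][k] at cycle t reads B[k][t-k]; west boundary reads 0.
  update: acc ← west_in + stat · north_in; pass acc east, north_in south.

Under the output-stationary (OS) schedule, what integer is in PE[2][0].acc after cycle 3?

PE[2][0].acc = 61

Tracing OS — 3×3 array, target PE[2][0]:
  t=0 PE[1][0]: acc=0 h=0 v=0
  t=0 PE[2][0]: acc=0 h=0 v=0
  t=1 PE[1][0]: acc=35 h=5 v=7
  t=1 PE[2][0]: acc=0 h=0 v=0
  t=2 PE[1][0]: acc=77 h=7 v=6
  t=2 PE[2][0]: acc=49 h=7 v=7
  t=3 PE[1][0]: acc=105 h=4 v=7
  t=3 PE[2][0]: acc=61 h=2 v=6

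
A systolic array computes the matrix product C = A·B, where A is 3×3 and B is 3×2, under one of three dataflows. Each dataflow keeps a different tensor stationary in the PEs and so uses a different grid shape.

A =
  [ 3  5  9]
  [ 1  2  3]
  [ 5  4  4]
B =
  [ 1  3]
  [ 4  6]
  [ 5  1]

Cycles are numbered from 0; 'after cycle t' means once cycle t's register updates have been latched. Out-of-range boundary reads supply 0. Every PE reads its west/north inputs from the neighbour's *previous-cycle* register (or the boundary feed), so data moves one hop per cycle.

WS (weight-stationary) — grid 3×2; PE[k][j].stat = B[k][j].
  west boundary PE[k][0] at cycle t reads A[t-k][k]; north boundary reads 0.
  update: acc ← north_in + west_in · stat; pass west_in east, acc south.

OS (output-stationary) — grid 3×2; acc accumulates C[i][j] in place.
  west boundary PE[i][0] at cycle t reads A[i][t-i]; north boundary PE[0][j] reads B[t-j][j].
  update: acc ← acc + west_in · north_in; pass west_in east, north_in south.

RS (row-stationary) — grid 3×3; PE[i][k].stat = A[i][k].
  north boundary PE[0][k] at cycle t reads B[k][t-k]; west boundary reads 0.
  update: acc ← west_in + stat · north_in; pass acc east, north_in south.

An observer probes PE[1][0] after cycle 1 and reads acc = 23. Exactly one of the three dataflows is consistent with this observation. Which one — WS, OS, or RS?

dataflow = WS

— WS: 3×2; PE[1][0] trace:
  [0] (1,0) acc=0 (h:0 v:0)
  [1] (1,0) acc=23 (h:5 v:23)
— OS: 3×2; PE[1][0] trace:
  [0] (1,0) acc=0 (h:0 v:0)
  [1] (1,0) acc=1 (h:1 v:1)
— RS: 3×3; PE[1][0] trace:
  [0] (1,0) acc=0 (h:0 v:0)
  [1] (1,0) acc=1 (h:1 v:1)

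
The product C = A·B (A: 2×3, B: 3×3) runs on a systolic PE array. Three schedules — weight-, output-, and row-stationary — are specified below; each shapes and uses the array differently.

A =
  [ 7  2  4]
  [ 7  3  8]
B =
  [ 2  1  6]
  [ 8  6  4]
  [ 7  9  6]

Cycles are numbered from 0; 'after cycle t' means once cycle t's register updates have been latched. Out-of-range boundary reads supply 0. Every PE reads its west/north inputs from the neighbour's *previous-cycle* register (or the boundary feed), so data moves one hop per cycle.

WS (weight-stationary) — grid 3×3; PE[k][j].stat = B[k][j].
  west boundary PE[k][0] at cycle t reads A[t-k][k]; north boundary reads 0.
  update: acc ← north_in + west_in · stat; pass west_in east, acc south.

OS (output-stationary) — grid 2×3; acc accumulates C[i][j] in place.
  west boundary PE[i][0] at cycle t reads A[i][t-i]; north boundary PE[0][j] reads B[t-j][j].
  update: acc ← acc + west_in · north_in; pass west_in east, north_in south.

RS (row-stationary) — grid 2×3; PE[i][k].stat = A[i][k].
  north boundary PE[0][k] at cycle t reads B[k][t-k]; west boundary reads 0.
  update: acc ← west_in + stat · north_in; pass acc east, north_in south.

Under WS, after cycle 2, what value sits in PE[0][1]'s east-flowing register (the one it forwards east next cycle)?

WS (3×3). Following PE[0][1] plus its west/north inputs:
  cycle 0: PE[0][0] → acc 14, east 7, south 14
  cycle 0: PE[0][1] → acc 0, east 0, south 0
  cycle 1: PE[0][0] → acc 14, east 7, south 14
  cycle 1: PE[0][1] → acc 7, east 7, south 7
  cycle 2: PE[0][0] → acc 0, east 0, south 0
  cycle 2: PE[0][1] → acc 7, east 7, south 7

register = 7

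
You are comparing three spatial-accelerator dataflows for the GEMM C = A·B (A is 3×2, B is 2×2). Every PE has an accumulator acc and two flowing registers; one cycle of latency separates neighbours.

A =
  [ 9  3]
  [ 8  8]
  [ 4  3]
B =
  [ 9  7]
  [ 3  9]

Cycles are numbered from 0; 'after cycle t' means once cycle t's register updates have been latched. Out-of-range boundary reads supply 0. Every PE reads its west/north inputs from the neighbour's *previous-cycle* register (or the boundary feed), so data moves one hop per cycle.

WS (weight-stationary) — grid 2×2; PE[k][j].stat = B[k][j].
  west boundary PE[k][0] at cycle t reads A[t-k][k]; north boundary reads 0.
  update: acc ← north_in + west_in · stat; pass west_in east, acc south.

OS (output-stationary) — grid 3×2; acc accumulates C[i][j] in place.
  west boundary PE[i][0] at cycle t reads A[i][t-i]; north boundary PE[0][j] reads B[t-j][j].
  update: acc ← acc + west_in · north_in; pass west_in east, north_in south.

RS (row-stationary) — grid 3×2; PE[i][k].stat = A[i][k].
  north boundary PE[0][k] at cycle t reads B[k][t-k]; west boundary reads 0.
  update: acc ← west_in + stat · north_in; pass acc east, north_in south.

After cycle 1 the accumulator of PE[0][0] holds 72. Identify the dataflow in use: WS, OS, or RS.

WS (2×2 grid), PE[0][0]:
  [0] (0,0) acc=81 (h:9 v:81)
  [1] (0,0) acc=72 (h:8 v:72)
OS (3×2 grid), PE[0][0]:
  [0] (0,0) acc=81 (h:9 v:9)
  [1] (0,0) acc=90 (h:3 v:3)
RS (3×2 grid), PE[0][0]:
  [0] (0,0) acc=81 (h:81 v:9)
  [1] (0,0) acc=63 (h:63 v:7)

dataflow = WS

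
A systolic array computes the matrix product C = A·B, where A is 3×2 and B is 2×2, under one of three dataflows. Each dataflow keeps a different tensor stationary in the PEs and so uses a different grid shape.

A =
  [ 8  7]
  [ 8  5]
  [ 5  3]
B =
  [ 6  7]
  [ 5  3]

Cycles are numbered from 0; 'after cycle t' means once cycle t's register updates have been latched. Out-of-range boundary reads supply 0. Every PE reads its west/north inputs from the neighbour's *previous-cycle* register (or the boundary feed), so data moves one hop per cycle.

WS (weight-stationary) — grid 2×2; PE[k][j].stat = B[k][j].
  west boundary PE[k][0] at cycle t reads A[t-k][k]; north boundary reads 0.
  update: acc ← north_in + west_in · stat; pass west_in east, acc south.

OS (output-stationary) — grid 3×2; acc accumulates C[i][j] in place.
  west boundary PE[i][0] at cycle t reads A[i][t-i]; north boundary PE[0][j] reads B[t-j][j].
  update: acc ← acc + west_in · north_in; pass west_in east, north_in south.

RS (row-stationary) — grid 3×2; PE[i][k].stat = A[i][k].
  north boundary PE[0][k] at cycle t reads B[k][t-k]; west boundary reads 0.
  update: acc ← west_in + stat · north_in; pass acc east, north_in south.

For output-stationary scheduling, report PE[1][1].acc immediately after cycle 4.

Tracing OS — 3×2 array, target PE[1][1]:
  @0  [0,1]  acc 0  |  →0  ↓0
  @0  [1,0]  acc 0  |  →0  ↓0
  @0  [1,1]  acc 0  |  →0  ↓0
  @1  [0,1]  acc 56  |  →8  ↓7
  @1  [1,0]  acc 48  |  →8  ↓6
  @1  [1,1]  acc 0  |  →0  ↓0
  @2  [0,1]  acc 77  |  →7  ↓3
  @2  [1,0]  acc 73  |  →5  ↓5
  @2  [1,1]  acc 56  |  →8  ↓7
  @3  [0,1]  acc 77  |  →0  ↓0
  @3  [1,0]  acc 73  |  →0  ↓0
  @3  [1,1]  acc 71  |  →5  ↓3
  @4  [0,1]  acc 77  |  →0  ↓0
  @4  [1,0]  acc 73  |  →0  ↓0
  @4  [1,1]  acc 71  |  →0  ↓0

PE[1][1].acc = 71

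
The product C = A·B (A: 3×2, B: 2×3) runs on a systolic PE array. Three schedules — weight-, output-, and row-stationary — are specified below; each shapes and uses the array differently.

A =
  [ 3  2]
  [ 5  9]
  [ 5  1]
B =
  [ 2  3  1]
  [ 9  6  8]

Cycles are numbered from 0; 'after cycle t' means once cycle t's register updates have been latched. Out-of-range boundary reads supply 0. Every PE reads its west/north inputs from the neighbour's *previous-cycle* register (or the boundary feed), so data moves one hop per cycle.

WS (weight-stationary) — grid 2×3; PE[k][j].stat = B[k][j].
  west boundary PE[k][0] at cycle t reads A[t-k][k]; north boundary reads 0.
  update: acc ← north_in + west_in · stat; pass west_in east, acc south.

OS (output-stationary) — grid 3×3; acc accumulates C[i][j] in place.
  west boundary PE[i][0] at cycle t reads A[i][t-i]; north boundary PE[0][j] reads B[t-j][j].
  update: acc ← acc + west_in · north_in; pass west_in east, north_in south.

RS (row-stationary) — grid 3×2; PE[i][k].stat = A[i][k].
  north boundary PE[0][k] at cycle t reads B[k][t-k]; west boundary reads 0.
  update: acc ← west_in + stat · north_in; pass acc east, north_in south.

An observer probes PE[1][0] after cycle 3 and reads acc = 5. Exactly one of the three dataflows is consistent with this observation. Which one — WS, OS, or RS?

— WS: 2×3; PE[1][0] trace:
  @0  [1,0]  acc 0  |  →0  ↓0
  @1  [1,0]  acc 24  |  →2  ↓24
  @2  [1,0]  acc 91  |  →9  ↓91
  @3  [1,0]  acc 19  |  →1  ↓19
— OS: 3×3; PE[1][0] trace:
  @0  [1,0]  acc 0  |  →0  ↓0
  @1  [1,0]  acc 10  |  →5  ↓2
  @2  [1,0]  acc 91  |  →9  ↓9
  @3  [1,0]  acc 91  |  →0  ↓0
— RS: 3×2; PE[1][0] trace:
  @0  [1,0]  acc 0  |  →0  ↓0
  @1  [1,0]  acc 10  |  →10  ↓2
  @2  [1,0]  acc 15  |  →15  ↓3
  @3  [1,0]  acc 5  |  →5  ↓1

dataflow = RS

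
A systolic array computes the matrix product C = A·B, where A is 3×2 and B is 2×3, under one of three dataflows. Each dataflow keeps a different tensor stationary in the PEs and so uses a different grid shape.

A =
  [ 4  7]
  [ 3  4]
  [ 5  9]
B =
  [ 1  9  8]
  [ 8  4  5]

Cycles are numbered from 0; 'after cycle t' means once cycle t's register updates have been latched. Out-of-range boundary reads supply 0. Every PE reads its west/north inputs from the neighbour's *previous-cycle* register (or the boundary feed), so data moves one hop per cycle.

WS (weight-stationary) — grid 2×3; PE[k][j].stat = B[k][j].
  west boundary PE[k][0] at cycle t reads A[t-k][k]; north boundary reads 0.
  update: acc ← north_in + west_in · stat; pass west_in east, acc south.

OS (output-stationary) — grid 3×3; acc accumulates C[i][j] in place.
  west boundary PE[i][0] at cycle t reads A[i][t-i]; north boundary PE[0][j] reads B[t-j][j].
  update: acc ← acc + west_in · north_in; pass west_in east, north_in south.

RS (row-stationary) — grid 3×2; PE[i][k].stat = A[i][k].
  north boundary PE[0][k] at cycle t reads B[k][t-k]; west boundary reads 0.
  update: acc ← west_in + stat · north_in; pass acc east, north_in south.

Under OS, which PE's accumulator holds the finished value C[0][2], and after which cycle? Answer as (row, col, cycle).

OS — PE[0][2] is where C[0][2] collects:
  after 0 — PE[0][2] acc=0, pass-E 0, pass-S 0
  after 1 — PE[0][2] acc=0, pass-E 0, pass-S 0
  after 2 — PE[0][2] acc=32, pass-E 4, pass-S 8
  after 3 — PE[0][2] acc=67, pass-E 7, pass-S 5

(row, col, cycle) = (0, 2, 3)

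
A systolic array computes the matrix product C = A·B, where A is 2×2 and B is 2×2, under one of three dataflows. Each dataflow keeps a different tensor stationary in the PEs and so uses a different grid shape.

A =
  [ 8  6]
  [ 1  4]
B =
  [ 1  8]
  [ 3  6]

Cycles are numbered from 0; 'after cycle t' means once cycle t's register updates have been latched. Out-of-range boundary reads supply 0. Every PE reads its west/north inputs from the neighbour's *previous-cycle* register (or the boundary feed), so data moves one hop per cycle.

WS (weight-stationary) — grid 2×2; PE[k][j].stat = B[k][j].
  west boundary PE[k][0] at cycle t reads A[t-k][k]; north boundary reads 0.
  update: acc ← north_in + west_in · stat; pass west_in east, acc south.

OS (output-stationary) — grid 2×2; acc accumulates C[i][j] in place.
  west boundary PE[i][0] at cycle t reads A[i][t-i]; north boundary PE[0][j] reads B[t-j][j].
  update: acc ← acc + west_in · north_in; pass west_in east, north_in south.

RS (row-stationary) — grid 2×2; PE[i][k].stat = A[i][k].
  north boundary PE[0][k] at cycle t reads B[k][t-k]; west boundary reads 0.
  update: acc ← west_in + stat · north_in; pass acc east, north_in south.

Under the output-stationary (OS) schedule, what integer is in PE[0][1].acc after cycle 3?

PE[0][1].acc = 100

OS (2×2). Following PE[0][1] plus its west/north inputs:
  c0 r0c0: 8 / 8 / 1
  c0 r0c1: 0 / 0 / 0
  c1 r0c0: 26 / 6 / 3
  c1 r0c1: 64 / 8 / 8
  c2 r0c0: 26 / 0 / 0
  c2 r0c1: 100 / 6 / 6
  c3 r0c0: 26 / 0 / 0
  c3 r0c1: 100 / 0 / 0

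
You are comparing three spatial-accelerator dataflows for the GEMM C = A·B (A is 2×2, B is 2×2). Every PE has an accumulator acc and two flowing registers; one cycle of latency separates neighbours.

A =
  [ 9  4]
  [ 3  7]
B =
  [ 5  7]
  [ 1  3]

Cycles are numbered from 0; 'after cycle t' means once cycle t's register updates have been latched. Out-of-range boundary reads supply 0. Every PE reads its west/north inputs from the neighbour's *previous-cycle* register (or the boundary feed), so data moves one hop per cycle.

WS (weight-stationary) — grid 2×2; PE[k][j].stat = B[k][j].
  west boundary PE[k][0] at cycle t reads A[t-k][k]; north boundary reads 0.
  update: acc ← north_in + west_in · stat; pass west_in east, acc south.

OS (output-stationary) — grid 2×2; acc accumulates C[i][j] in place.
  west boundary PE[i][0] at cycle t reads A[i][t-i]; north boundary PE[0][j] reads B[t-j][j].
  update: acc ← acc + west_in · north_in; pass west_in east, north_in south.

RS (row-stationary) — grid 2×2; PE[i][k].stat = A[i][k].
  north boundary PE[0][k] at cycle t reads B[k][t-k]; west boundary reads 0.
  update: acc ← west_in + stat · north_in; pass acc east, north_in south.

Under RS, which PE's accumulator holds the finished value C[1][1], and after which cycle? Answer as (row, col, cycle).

RS: C[1][1] accumulates in PE[1][1]:
  @0  [1,1]  acc 0  |  →0  ↓0
  @1  [1,1]  acc 0  |  →0  ↓0
  @2  [1,1]  acc 22  |  →22  ↓1
  @3  [1,1]  acc 42  |  →42  ↓3

(row, col, cycle) = (1, 1, 3)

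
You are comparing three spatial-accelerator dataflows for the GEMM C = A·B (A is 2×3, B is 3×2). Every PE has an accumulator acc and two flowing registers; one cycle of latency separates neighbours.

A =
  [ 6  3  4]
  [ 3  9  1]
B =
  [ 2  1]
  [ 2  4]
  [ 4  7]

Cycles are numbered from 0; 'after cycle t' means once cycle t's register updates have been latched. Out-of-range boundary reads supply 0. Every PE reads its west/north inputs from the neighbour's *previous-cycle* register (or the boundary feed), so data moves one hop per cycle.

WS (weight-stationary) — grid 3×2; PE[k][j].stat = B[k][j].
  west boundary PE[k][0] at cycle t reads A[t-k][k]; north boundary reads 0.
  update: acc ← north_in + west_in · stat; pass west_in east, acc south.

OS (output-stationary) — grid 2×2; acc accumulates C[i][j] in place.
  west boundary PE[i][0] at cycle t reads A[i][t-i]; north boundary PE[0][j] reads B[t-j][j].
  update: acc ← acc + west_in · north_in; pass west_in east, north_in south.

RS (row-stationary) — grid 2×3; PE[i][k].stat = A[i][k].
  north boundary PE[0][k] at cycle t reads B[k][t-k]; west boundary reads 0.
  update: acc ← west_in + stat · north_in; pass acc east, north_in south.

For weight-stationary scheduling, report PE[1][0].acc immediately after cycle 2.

Tracing WS — 3×2 array, target PE[1][0]:
  after 0 — PE[0][0] acc=12, pass-E 6, pass-S 12
  after 0 — PE[1][0] acc=0, pass-E 0, pass-S 0
  after 1 — PE[0][0] acc=6, pass-E 3, pass-S 6
  after 1 — PE[1][0] acc=18, pass-E 3, pass-S 18
  after 2 — PE[0][0] acc=0, pass-E 0, pass-S 0
  after 2 — PE[1][0] acc=24, pass-E 9, pass-S 24

PE[1][0].acc = 24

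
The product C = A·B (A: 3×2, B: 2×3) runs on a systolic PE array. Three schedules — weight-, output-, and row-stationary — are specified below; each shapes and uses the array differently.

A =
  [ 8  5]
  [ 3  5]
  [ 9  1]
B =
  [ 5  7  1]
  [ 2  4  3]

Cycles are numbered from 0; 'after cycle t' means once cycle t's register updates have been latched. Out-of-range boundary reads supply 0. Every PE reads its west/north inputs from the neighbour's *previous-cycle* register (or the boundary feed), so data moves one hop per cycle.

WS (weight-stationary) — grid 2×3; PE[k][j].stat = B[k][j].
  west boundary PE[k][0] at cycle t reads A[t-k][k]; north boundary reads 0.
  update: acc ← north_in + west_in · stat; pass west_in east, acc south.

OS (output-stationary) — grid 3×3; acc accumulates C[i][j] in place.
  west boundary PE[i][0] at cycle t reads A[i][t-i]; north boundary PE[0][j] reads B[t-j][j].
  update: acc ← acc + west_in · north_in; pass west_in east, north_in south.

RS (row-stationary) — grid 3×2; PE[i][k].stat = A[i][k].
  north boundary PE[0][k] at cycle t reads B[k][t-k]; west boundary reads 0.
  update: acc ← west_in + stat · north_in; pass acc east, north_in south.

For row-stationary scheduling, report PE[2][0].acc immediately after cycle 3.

PE[2][0].acc = 63

Tracing RS — 3×2 array, target PE[2][0]:
  t=0 PE[1][0]: acc=0 h=0 v=0
  t=0 PE[2][0]: acc=0 h=0 v=0
  t=1 PE[1][0]: acc=15 h=15 v=5
  t=1 PE[2][0]: acc=0 h=0 v=0
  t=2 PE[1][0]: acc=21 h=21 v=7
  t=2 PE[2][0]: acc=45 h=45 v=5
  t=3 PE[1][0]: acc=3 h=3 v=1
  t=3 PE[2][0]: acc=63 h=63 v=7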